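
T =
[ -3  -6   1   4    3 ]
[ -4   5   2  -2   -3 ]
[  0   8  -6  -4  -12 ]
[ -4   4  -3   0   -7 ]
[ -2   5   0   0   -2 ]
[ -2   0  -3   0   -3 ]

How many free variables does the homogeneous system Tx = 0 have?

0

Row reduce to echelon form.
R2 ← R2 − (4/3)·R1: [0, 13, 2/3, -22/3, -7]
R4 ← R4 − (4/3)·R1: [0, 12, -13/3, -16/3, -11]
R5 ← R5 − (2/3)·R1: [0, 9, -2/3, -8/3, -4]
R6 ← R6 − (2/3)·R1: [0, 4, -11/3, -8/3, -5]
R3 ← R3 − (8/13)·R2: [0, 0, -250/39, 20/39, -100/13]
R4 ← R4 − (12/13)·R2: [0, 0, -193/39, 56/39, -59/13]
R5 ← R5 − (9/13)·R2: [0, 0, -44/39, 94/39, 11/13]
R6 ← R6 − (4/13)·R2: [0, 0, -151/39, -16/39, -37/13]
R4 ← R4 − (193/250)·R3: [0, 0, 0, 26/25, 7/5]
R5 ← R5 − (22/125)·R3: [0, 0, 0, 58/25, 11/5]
R6 ← R6 − (151/250)·R3: [0, 0, 0, -18/25, 9/5]
R5 ← R5 − (29/13)·R4: [0, 0, 0, 0, -12/13]
R6 ← R6 + (9/13)·R4: [0, 0, 0, 0, 36/13]
R6 ← R6 + (3)·R5: [0, 0, 0, 0, 0]
5 nonzero rows, so rank(T) = 5.
T has 5 columns; by rank–nullity, nullity = 5 − 5 = 0.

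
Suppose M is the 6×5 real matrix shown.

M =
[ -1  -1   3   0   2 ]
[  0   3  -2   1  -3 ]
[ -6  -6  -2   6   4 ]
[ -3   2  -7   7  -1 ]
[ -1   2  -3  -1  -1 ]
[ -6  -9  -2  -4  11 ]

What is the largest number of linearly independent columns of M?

Row reduce to echelon form.
R3 ← R3 − (6)·R1: [0, 0, -20, 6, -8]
R4 ← R4 − (3)·R1: [0, 5, -16, 7, -7]
R5 ← R5 − R1: [0, 3, -6, -1, -3]
R6 ← R6 − (6)·R1: [0, -3, -20, -4, -1]
R4 ← R4 − (5/3)·R2: [0, 0, -38/3, 16/3, -2]
R5 ← R5 − R2: [0, 0, -4, -2, 0]
R6 ← R6 + R2: [0, 0, -22, -3, -4]
R4 ← R4 − (19/30)·R3: [0, 0, 0, 23/15, 46/15]
R5 ← R5 − (1/5)·R3: [0, 0, 0, -16/5, 8/5]
R6 ← R6 − (11/10)·R3: [0, 0, 0, -48/5, 24/5]
R5 ← R5 + (48/23)·R4: [0, 0, 0, 0, 8]
R6 ← R6 + (144/23)·R4: [0, 0, 0, 0, 24]
R6 ← R6 − (3)·R5: [0, 0, 0, 0, 0]
Echelon form has 5 nonzero rows, so rank(M) = 5.
The rank gives the maximum number of linearly independent columns: 5.

5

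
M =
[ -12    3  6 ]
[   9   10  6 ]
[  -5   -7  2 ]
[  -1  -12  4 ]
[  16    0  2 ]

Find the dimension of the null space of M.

Row reduce to echelon form.
R2 ← R2 + (3/4)·R1: [0, 49/4, 21/2]
R3 ← R3 − (5/12)·R1: [0, -33/4, -1/2]
R4 ← R4 − (1/12)·R1: [0, -49/4, 7/2]
R5 ← R5 + (4/3)·R1: [0, 4, 10]
R3 ← R3 + (33/49)·R2: [0, 0, 46/7]
R4 ← R4 + R2: [0, 0, 14]
R5 ← R5 − (16/49)·R2: [0, 0, 46/7]
R4 ← R4 − (49/23)·R3: [0, 0, 0]
R5 ← R5 − R3: [0, 0, 0]
3 nonzero rows, so rank(M) = 3.
M has 3 columns; by rank–nullity, nullity = 3 − 3 = 0.

0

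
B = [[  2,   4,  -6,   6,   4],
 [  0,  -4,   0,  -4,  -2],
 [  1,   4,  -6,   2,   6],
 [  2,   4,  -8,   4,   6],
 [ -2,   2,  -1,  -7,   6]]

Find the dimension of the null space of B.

2

Row reduce to echelon form.
R3 ← R3 − (1/2)·R1: [0, 2, -3, -1, 4]
R4 ← R4 − R1: [0, 0, -2, -2, 2]
R5 ← R5 + R1: [0, 6, -7, -1, 10]
R3 ← R3 + (1/2)·R2: [0, 0, -3, -3, 3]
R5 ← R5 + (3/2)·R2: [0, 0, -7, -7, 7]
R4 ← R4 − (2/3)·R3: [0, 0, 0, 0, 0]
R5 ← R5 − (7/3)·R3: [0, 0, 0, 0, 0]
3 nonzero rows, so rank(B) = 3.
B has 5 columns; by rank–nullity, nullity = 5 − 3 = 2.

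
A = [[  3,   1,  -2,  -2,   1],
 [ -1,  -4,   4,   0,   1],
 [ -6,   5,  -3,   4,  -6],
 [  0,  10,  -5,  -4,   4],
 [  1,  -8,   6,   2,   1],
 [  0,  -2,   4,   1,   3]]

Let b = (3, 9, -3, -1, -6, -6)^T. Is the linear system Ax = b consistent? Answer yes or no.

Row reduce the augmented matrix [A | b].
R2 ← R2 + (1/3)·R1: [0, -11/3, 10/3, -2/3, 4/3, 10]
R3 ← R3 + (2)·R1: [0, 7, -7, 0, -4, 3]
R5 ← R5 − (1/3)·R1: [0, -25/3, 20/3, 8/3, 2/3, -7]
R3 ← R3 + (21/11)·R2: [0, 0, -7/11, -14/11, -16/11, 243/11]
R4 ← R4 + (30/11)·R2: [0, 0, 45/11, -64/11, 84/11, 289/11]
R5 ← R5 − (25/11)·R2: [0, 0, -10/11, 46/11, -26/11, -327/11]
R6 ← R6 − (6/11)·R2: [0, 0, 24/11, 15/11, 25/11, -126/11]
R4 ← R4 + (45/7)·R3: [0, 0, 0, -14, -12/7, 1178/7]
R5 ← R5 − (10/7)·R3: [0, 0, 0, 6, -2/7, -429/7]
R6 ← R6 + (24/7)·R3: [0, 0, 0, -3, -19/7, 450/7]
R5 ← R5 + (3/7)·R4: [0, 0, 0, 0, -50/49, 531/49]
R6 ← R6 − (3/14)·R4: [0, 0, 0, 0, -115/49, 1383/49]
R6 ← R6 − (23/10)·R5: [0, 0, 0, 0, 0, 33/10]
The echelon form has 6 nonzero rows; the last pivot sits in the augmented column, so rank(A) = 5 but rank([A|b]) = 6.
Since the ranks differ, the system is inconsistent.

no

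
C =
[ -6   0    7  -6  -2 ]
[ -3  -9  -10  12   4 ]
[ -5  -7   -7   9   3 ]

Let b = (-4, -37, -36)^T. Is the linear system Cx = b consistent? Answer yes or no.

Row reduce the augmented matrix [C | b].
R2 ← R2 − (1/2)·R1: [0, -9, -27/2, 15, 5, -35]
R3 ← R3 − (5/6)·R1: [0, -7, -77/6, 14, 14/3, -98/3]
R3 ← R3 − (7/9)·R2: [0, 0, -7/3, 7/3, 7/9, -49/9]
The echelon form has 3 nonzero rows, and every pivot lies in the first 5 columns, so rank(C) = rank([C|b]) = 3.
The system is consistent.

yes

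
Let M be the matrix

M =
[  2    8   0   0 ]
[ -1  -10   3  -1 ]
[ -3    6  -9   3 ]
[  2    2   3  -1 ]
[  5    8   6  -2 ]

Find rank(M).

Row reduce to echelon form.
R2 ← R2 + (1/2)·R1: [0, -6, 3, -1]
R3 ← R3 + (3/2)·R1: [0, 18, -9, 3]
R4 ← R4 − R1: [0, -6, 3, -1]
R5 ← R5 − (5/2)·R1: [0, -12, 6, -2]
R3 ← R3 + (3)·R2: [0, 0, 0, 0]
R4 ← R4 − R2: [0, 0, 0, 0]
R5 ← R5 − (2)·R2: [0, 0, 0, 0]
Echelon form has 2 nonzero rows, so rank(M) = 2.

2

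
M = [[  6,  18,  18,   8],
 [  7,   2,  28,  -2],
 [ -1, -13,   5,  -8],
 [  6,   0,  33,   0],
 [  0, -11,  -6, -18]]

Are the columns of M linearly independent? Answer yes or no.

yes

Row reduce M to echelon form.
R2 ← R2 − (7/6)·R1: [0, -19, 7, -34/3]
R3 ← R3 + (1/6)·R1: [0, -10, 8, -20/3]
R4 ← R4 − R1: [0, -18, 15, -8]
R3 ← R3 − (10/19)·R2: [0, 0, 82/19, -40/57]
R4 ← R4 − (18/19)·R2: [0, 0, 159/19, 52/19]
R5 ← R5 − (11/19)·R2: [0, 0, -191/19, -652/57]
R4 ← R4 − (159/82)·R3: [0, 0, 0, 168/41]
R5 ← R5 + (191/82)·R3: [0, 0, 0, -536/41]
R5 ← R5 + (67/21)·R4: [0, 0, 0, 0]
4 pivots among 4 columns.
Every column is a pivot column, so the columns are linearly independent.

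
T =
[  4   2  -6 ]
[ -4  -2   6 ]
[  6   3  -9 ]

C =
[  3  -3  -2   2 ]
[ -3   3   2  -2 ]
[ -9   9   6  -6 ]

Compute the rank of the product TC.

First compute TC:
[[ 60, -60, -40,  40],
 [-60,  60,  40, -40],
 [ 90, -90, -60,  60]]
Now row reduce the product.
R2 ← R2 + R1: [0, 0, 0, 0]
R3 ← R3 − (3/2)·R1: [0, 0, 0, 0]
1 nonzero row, so rank(TC) = 1.

1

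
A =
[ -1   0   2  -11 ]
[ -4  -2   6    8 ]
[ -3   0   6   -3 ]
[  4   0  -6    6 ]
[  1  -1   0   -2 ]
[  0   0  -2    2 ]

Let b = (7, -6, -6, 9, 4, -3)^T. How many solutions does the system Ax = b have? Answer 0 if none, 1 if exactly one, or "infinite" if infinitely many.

0

Row reduce the augmented matrix [A | b].
R2 ← R2 − (4)·R1: [0, -2, -2, 52, -34]
R3 ← R3 − (3)·R1: [0, 0, 0, 30, -27]
R4 ← R4 + (4)·R1: [0, 0, 2, -38, 37]
R5 ← R5 + R1: [0, -1, 2, -13, 11]
R5 ← R5 − (1/2)·R2: [0, 0, 3, -39, 28]
Swap R3 ↔ R4
R5 ← R5 − (3/2)·R3: [0, 0, 0, 18, -55/2]
R6 ← R6 + R3: [0, 0, 0, -36, 34]
R5 ← R5 − (3/5)·R4: [0, 0, 0, 0, -113/10]
R6 ← R6 + (6/5)·R4: [0, 0, 0, 0, 8/5]
R6 ← R6 + (16/113)·R5: [0, 0, 0, 0, 0]
The echelon form has 5 nonzero rows; the last pivot sits in the augmented column, so rank(A) = 4 but rank([A|b]) = 5.
Since the ranks differ, the system is inconsistent.
It has no solutions.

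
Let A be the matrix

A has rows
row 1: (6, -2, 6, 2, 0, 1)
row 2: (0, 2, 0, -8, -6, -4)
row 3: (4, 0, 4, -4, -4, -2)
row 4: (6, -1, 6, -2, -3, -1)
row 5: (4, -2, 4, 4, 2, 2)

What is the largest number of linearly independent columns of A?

Row reduce to echelon form.
R3 ← R3 − (2/3)·R1: [0, 4/3, 0, -16/3, -4, -8/3]
R4 ← R4 − R1: [0, 1, 0, -4, -3, -2]
R5 ← R5 − (2/3)·R1: [0, -2/3, 0, 8/3, 2, 4/3]
R3 ← R3 − (2/3)·R2: [0, 0, 0, 0, 0, 0]
R4 ← R4 − (1/2)·R2: [0, 0, 0, 0, 0, 0]
R5 ← R5 + (1/3)·R2: [0, 0, 0, 0, 0, 0]
Echelon form has 2 nonzero rows, so rank(A) = 2.
The rank gives the maximum number of linearly independent columns: 2.

2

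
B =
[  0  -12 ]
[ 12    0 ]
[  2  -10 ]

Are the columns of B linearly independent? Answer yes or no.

Row reduce B to echelon form.
Swap R1 ↔ R2
R3 ← R3 − (1/6)·R1: [0, -10]
R3 ← R3 − (5/6)·R2: [0, 0]
2 pivots among 2 columns.
Every column is a pivot column, so the columns are linearly independent.

yes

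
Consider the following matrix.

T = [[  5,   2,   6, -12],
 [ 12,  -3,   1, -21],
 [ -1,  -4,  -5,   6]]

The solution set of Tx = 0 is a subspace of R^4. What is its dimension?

Row reduce to echelon form.
R2 ← R2 − (12/5)·R1: [0, -39/5, -67/5, 39/5]
R3 ← R3 + (1/5)·R1: [0, -18/5, -19/5, 18/5]
R3 ← R3 − (6/13)·R2: [0, 0, 31/13, 0]
3 nonzero rows, so rank(T) = 3.
T has 4 columns; by rank–nullity, nullity = 4 − 3 = 1.

1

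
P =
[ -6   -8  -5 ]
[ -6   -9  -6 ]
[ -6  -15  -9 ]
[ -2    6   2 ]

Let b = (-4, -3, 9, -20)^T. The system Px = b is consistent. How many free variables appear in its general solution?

Row reduce the augmented matrix [P | b].
R2 ← R2 − R1: [0, -1, -1, 1]
R3 ← R3 − R1: [0, -7, -4, 13]
R4 ← R4 − (1/3)·R1: [0, 26/3, 11/3, -56/3]
R3 ← R3 − (7)·R2: [0, 0, 3, 6]
R4 ← R4 + (26/3)·R2: [0, 0, -5, -10]
R4 ← R4 + (5/3)·R3: [0, 0, 0, 0]
The echelon form has 3 nonzero rows, and every pivot lies in the first 3 columns, so rank(P) = rank([P|b]) = 3.
The system is consistent.
Free variables = (unknowns) − (rank) = 3 − 3 = 0.

0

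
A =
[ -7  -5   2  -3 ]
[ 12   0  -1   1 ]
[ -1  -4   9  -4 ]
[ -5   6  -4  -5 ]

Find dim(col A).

4

Row reduce to echelon form.
R2 ← R2 + (12/7)·R1: [0, -60/7, 17/7, -29/7]
R3 ← R3 − (1/7)·R1: [0, -23/7, 61/7, -25/7]
R4 ← R4 − (5/7)·R1: [0, 67/7, -38/7, -20/7]
R3 ← R3 − (23/60)·R2: [0, 0, 467/60, -119/60]
R4 ← R4 + (67/60)·R2: [0, 0, -163/60, -449/60]
R4 ← R4 + (163/467)·R3: [0, 0, 0, -3818/467]
Echelon form has 4 nonzero rows, so rank(A) = 4.
The column space has dimension equal to the rank: 4.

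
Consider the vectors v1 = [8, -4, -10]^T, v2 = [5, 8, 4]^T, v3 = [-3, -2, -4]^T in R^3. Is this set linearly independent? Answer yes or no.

Form the matrix with these vectors as rows and row reduce.
R2 ← R2 − (5/8)·R1: [0, 21/2, 41/4]
R3 ← R3 + (3/8)·R1: [0, -7/2, -31/4]
R3 ← R3 + (1/3)·R2: [0, 0, -13/3]
3 nonzero rows, so the 3 vectors span a space of dimension 3.
Since 3 = 3, the vectors are linearly independent.

yes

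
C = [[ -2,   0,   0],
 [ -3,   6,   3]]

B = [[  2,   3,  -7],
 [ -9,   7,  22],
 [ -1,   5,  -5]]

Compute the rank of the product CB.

2

First compute CB:
[[ -4,  -6,  14],
 [-63,  48, 138]]
Now row reduce the product.
R2 ← R2 − (63/4)·R1: [0, 285/2, -165/2]
2 nonzero rows, so rank(CB) = 2.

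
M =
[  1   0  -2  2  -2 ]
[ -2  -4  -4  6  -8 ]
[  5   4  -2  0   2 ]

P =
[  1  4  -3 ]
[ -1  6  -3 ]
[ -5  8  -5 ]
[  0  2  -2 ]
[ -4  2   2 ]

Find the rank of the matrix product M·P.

First compute MP:
[[ 19, -12,  -1],
 [ 54, -68,  10],
 [  3,  32, -13]]
Now row reduce the product.
R2 ← R2 − (54/19)·R1: [0, -644/19, 244/19]
R3 ← R3 − (3/19)·R1: [0, 644/19, -244/19]
R3 ← R3 + R2: [0, 0, 0]
2 nonzero rows, so rank(MP) = 2.

2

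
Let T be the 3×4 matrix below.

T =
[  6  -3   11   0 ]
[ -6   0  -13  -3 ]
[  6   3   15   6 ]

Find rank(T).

2

Row reduce to echelon form.
R2 ← R2 + R1: [0, -3, -2, -3]
R3 ← R3 − R1: [0, 6, 4, 6]
R3 ← R3 + (2)·R2: [0, 0, 0, 0]
Echelon form has 2 nonzero rows, so rank(T) = 2.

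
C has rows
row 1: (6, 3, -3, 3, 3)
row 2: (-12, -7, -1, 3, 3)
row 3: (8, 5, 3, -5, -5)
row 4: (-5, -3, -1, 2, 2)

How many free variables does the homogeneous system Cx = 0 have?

3

Row reduce to echelon form.
R2 ← R2 + (2)·R1: [0, -1, -7, 9, 9]
R3 ← R3 − (4/3)·R1: [0, 1, 7, -9, -9]
R4 ← R4 + (5/6)·R1: [0, -1/2, -7/2, 9/2, 9/2]
R3 ← R3 + R2: [0, 0, 0, 0, 0]
R4 ← R4 − (1/2)·R2: [0, 0, 0, 0, 0]
2 nonzero rows, so rank(C) = 2.
C has 5 columns; by rank–nullity, nullity = 5 − 2 = 3.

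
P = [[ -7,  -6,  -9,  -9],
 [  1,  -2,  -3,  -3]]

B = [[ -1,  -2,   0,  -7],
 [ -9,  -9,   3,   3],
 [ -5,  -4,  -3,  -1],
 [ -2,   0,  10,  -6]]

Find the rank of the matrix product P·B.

2

First compute PB:
[[124, 104, -81,  94],
 [ 38,  28, -27,   8]]
Now row reduce the product.
R2 ← R2 − (19/62)·R1: [0, -120/31, -135/62, -645/31]
2 nonzero rows, so rank(PB) = 2.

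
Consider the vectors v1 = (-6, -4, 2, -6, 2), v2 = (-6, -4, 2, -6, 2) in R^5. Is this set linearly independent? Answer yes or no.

no

Form the matrix with these vectors as rows and row reduce.
R2 ← R2 − R1: [0, 0, 0, 0, 0]
1 nonzero row, so the 2 vectors span a space of dimension 1.
Since 1 < 2, the vectors are linearly dependent.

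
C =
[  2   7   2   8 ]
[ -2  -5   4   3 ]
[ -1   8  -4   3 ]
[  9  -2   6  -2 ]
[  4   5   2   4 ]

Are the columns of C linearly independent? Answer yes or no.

Row reduce C to echelon form.
R2 ← R2 + R1: [0, 2, 6, 11]
R3 ← R3 + (1/2)·R1: [0, 23/2, -3, 7]
R4 ← R4 − (9/2)·R1: [0, -67/2, -3, -38]
R5 ← R5 − (2)·R1: [0, -9, -2, -12]
R3 ← R3 − (23/4)·R2: [0, 0, -75/2, -225/4]
R4 ← R4 + (67/4)·R2: [0, 0, 195/2, 585/4]
R5 ← R5 + (9/2)·R2: [0, 0, 25, 75/2]
R4 ← R4 + (13/5)·R3: [0, 0, 0, 0]
R5 ← R5 + (2/3)·R3: [0, 0, 0, 0]
3 pivots among 4 columns.
Only 3 < 4 pivot columns, so the columns are linearly dependent.

no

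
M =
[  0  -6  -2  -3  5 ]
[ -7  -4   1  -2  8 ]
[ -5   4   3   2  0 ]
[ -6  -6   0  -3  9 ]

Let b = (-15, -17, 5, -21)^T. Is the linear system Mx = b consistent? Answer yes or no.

Row reduce the augmented matrix [M | b].
Swap R1 ↔ R2
R3 ← R3 − (5/7)·R1: [0, 48/7, 16/7, 24/7, -40/7, 120/7]
R4 ← R4 − (6/7)·R1: [0, -18/7, -6/7, -9/7, 15/7, -45/7]
R3 ← R3 + (8/7)·R2: [0, 0, 0, 0, 0, 0]
R4 ← R4 − (3/7)·R2: [0, 0, 0, 0, 0, 0]
The echelon form has 2 nonzero rows, and every pivot lies in the first 5 columns, so rank(M) = rank([M|b]) = 2.
The system is consistent.

yes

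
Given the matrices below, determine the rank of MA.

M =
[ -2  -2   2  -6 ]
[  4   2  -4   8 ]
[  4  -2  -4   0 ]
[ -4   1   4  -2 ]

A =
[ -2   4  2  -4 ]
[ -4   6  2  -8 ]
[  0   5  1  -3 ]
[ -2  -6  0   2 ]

First compute MA:
[[ 24,  26,  -6,   6],
 [-32, -40,   8,  -4],
 [  0, -16,   0,  12],
 [  8,  22,  -2,  -8]]
Now row reduce the product.
R2 ← R2 + (4/3)·R1: [0, -16/3, 0, 4]
R4 ← R4 − (1/3)·R1: [0, 40/3, 0, -10]
R3 ← R3 − (3)·R2: [0, 0, 0, 0]
R4 ← R4 + (5/2)·R2: [0, 0, 0, 0]
2 nonzero rows, so rank(MA) = 2.

2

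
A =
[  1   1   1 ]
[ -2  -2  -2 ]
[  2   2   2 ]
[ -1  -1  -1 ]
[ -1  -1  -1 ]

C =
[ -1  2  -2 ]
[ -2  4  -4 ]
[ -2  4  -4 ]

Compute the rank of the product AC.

1

First compute AC:
[[ -5,  10, -10],
 [ 10, -20,  20],
 [-10,  20, -20],
 [  5, -10,  10],
 [  5, -10,  10]]
Now row reduce the product.
R2 ← R2 + (2)·R1: [0, 0, 0]
R3 ← R3 − (2)·R1: [0, 0, 0]
R4 ← R4 + R1: [0, 0, 0]
R5 ← R5 + R1: [0, 0, 0]
1 nonzero row, so rank(AC) = 1.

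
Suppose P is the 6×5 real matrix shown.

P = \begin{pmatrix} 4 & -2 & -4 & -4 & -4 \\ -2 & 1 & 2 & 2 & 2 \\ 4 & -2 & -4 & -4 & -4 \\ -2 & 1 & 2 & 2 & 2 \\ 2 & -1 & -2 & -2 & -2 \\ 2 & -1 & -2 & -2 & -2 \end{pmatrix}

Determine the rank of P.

1

Row reduce to echelon form.
R2 ← R2 + (1/2)·R1: [0, 0, 0, 0, 0]
R3 ← R3 − R1: [0, 0, 0, 0, 0]
R4 ← R4 + (1/2)·R1: [0, 0, 0, 0, 0]
R5 ← R5 − (1/2)·R1: [0, 0, 0, 0, 0]
R6 ← R6 − (1/2)·R1: [0, 0, 0, 0, 0]
Echelon form has 1 nonzero row, so rank(P) = 1.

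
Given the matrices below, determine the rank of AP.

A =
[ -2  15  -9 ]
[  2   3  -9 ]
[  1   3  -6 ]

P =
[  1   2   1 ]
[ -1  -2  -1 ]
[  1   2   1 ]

First compute AP:
[[-26, -52, -26],
 [-10, -20, -10],
 [ -8, -16,  -8]]
Now row reduce the product.
R2 ← R2 − (5/13)·R1: [0, 0, 0]
R3 ← R3 − (4/13)·R1: [0, 0, 0]
1 nonzero row, so rank(AP) = 1.

1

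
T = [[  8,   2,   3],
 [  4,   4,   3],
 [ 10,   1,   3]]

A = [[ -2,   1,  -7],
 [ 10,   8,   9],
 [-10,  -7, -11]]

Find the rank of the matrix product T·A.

First compute TA:
[[-26,   3, -71],
 [  2,  15, -25],
 [-40,  -3, -94]]
Now row reduce the product.
R2 ← R2 + (1/13)·R1: [0, 198/13, -396/13]
R3 ← R3 − (20/13)·R1: [0, -99/13, 198/13]
R3 ← R3 + (1/2)·R2: [0, 0, 0]
2 nonzero rows, so rank(TA) = 2.

2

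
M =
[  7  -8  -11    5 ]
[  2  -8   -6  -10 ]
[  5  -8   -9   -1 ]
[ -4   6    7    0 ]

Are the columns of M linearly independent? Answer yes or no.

Row reduce M to echelon form.
R2 ← R2 − (2/7)·R1: [0, -40/7, -20/7, -80/7]
R3 ← R3 − (5/7)·R1: [0, -16/7, -8/7, -32/7]
R4 ← R4 + (4/7)·R1: [0, 10/7, 5/7, 20/7]
R3 ← R3 − (2/5)·R2: [0, 0, 0, 0]
R4 ← R4 + (1/4)·R2: [0, 0, 0, 0]
2 pivots among 4 columns.
Only 2 < 4 pivot columns, so the columns are linearly dependent.

no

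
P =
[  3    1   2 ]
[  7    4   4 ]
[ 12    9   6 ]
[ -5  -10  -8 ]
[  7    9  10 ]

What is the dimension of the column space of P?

Row reduce to echelon form.
R2 ← R2 − (7/3)·R1: [0, 5/3, -2/3]
R3 ← R3 − (4)·R1: [0, 5, -2]
R4 ← R4 + (5/3)·R1: [0, -25/3, -14/3]
R5 ← R5 − (7/3)·R1: [0, 20/3, 16/3]
R3 ← R3 − (3)·R2: [0, 0, 0]
R4 ← R4 + (5)·R2: [0, 0, -8]
R5 ← R5 − (4)·R2: [0, 0, 8]
Swap R3 ↔ R4
R5 ← R5 + R3: [0, 0, 0]
Echelon form has 3 nonzero rows, so rank(P) = 3.
The column space has dimension equal to the rank: 3.

3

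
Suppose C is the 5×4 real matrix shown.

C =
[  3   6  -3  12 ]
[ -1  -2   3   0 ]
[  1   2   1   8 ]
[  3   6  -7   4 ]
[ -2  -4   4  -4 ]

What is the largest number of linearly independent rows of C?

2

Row reduce to echelon form.
R2 ← R2 + (1/3)·R1: [0, 0, 2, 4]
R3 ← R3 − (1/3)·R1: [0, 0, 2, 4]
R4 ← R4 − R1: [0, 0, -4, -8]
R5 ← R5 + (2/3)·R1: [0, 0, 2, 4]
R3 ← R3 − R2: [0, 0, 0, 0]
R4 ← R4 + (2)·R2: [0, 0, 0, 0]
R5 ← R5 − R2: [0, 0, 0, 0]
Echelon form has 2 nonzero rows, so rank(C) = 2.
The rank gives the maximum number of linearly independent rows: 2.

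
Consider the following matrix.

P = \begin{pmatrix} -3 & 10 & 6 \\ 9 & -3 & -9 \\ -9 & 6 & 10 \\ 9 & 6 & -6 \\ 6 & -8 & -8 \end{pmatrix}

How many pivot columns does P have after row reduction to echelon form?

Row reduce to echelon form.
R2 ← R2 + (3)·R1: [0, 27, 9]
R3 ← R3 − (3)·R1: [0, -24, -8]
R4 ← R4 + (3)·R1: [0, 36, 12]
R5 ← R5 + (2)·R1: [0, 12, 4]
R3 ← R3 + (8/9)·R2: [0, 0, 0]
R4 ← R4 − (4/3)·R2: [0, 0, 0]
R5 ← R5 − (4/9)·R2: [0, 0, 0]
Echelon form has 2 nonzero rows, so rank(P) = 2.
Each nonzero row contributes one pivot column: 2 pivot columns.

2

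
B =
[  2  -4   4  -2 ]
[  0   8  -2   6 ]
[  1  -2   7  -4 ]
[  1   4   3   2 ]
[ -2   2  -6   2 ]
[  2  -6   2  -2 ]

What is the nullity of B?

1

Row reduce to echelon form.
R3 ← R3 − (1/2)·R1: [0, 0, 5, -3]
R4 ← R4 − (1/2)·R1: [0, 6, 1, 3]
R5 ← R5 + R1: [0, -2, -2, 0]
R6 ← R6 − R1: [0, -2, -2, 0]
R4 ← R4 − (3/4)·R2: [0, 0, 5/2, -3/2]
R5 ← R5 + (1/4)·R2: [0, 0, -5/2, 3/2]
R6 ← R6 + (1/4)·R2: [0, 0, -5/2, 3/2]
R4 ← R4 − (1/2)·R3: [0, 0, 0, 0]
R5 ← R5 + (1/2)·R3: [0, 0, 0, 0]
R6 ← R6 + (1/2)·R3: [0, 0, 0, 0]
3 nonzero rows, so rank(B) = 3.
B has 4 columns; by rank–nullity, nullity = 4 − 3 = 1.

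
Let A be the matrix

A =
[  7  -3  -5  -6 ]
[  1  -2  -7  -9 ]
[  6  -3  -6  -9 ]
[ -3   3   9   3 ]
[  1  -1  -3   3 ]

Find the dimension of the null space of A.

Row reduce to echelon form.
R2 ← R2 − (1/7)·R1: [0, -11/7, -44/7, -57/7]
R3 ← R3 − (6/7)·R1: [0, -3/7, -12/7, -27/7]
R4 ← R4 + (3/7)·R1: [0, 12/7, 48/7, 3/7]
R5 ← R5 − (1/7)·R1: [0, -4/7, -16/7, 27/7]
R3 ← R3 − (3/11)·R2: [0, 0, 0, -18/11]
R4 ← R4 + (12/11)·R2: [0, 0, 0, -93/11]
R5 ← R5 − (4/11)·R2: [0, 0, 0, 75/11]
R4 ← R4 − (31/6)·R3: [0, 0, 0, 0]
R5 ← R5 + (25/6)·R3: [0, 0, 0, 0]
3 nonzero rows, so rank(A) = 3.
A has 4 columns; by rank–nullity, nullity = 4 − 3 = 1.

1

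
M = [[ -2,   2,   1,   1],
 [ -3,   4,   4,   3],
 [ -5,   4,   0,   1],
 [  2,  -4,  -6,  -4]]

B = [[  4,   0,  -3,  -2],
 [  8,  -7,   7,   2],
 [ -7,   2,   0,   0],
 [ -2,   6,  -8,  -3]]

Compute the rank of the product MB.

First compute MB:
[[ -1,  -6,  12,   5],
 [-14,  -2,  13,   5],
 [ 10, -22,  35,  15],
 [ 26,  -8,  -2,   0]]
Now row reduce the product.
R2 ← R2 − (14)·R1: [0, 82, -155, -65]
R3 ← R3 + (10)·R1: [0, -82, 155, 65]
R4 ← R4 + (26)·R1: [0, -164, 310, 130]
R3 ← R3 + R2: [0, 0, 0, 0]
R4 ← R4 + (2)·R2: [0, 0, 0, 0]
2 nonzero rows, so rank(MB) = 2.

2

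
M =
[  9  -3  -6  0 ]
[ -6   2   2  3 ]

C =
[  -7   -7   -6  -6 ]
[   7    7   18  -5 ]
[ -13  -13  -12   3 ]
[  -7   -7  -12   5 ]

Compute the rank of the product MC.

First compute MC:
[[ -6,  -6, -36, -57],
 [  9,   9,  12,  47]]
Now row reduce the product.
R2 ← R2 + (3/2)·R1: [0, 0, -42, -77/2]
2 nonzero rows, so rank(MC) = 2.

2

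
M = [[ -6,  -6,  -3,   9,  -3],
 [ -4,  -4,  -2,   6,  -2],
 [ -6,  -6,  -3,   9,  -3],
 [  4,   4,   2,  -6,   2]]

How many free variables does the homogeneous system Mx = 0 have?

Row reduce to echelon form.
R2 ← R2 − (2/3)·R1: [0, 0, 0, 0, 0]
R3 ← R3 − R1: [0, 0, 0, 0, 0]
R4 ← R4 + (2/3)·R1: [0, 0, 0, 0, 0]
1 nonzero row, so rank(M) = 1.
M has 5 columns; by rank–nullity, nullity = 5 − 1 = 4.

4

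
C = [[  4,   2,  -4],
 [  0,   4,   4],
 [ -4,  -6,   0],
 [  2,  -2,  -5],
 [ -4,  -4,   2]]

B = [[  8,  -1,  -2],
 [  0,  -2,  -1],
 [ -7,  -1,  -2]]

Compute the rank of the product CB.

2

First compute CB:
[[ 60,  -4,  -2],
 [-28, -12, -12],
 [-32,  16,  14],
 [ 51,   7,   8],
 [-46,  10,   8]]
Now row reduce the product.
R2 ← R2 + (7/15)·R1: [0, -208/15, -194/15]
R3 ← R3 + (8/15)·R1: [0, 208/15, 194/15]
R4 ← R4 − (17/20)·R1: [0, 52/5, 97/10]
R5 ← R5 + (23/30)·R1: [0, 104/15, 97/15]
R3 ← R3 + R2: [0, 0, 0]
R4 ← R4 + (3/4)·R2: [0, 0, 0]
R5 ← R5 + (1/2)·R2: [0, 0, 0]
2 nonzero rows, so rank(CB) = 2.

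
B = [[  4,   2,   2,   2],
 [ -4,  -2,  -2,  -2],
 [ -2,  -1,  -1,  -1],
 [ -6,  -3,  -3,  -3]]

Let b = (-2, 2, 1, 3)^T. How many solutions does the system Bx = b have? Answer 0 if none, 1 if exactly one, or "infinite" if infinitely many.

infinite

Row reduce the augmented matrix [B | b].
R2 ← R2 + R1: [0, 0, 0, 0, 0]
R3 ← R3 + (1/2)·R1: [0, 0, 0, 0, 0]
R4 ← R4 + (3/2)·R1: [0, 0, 0, 0, 0]
The echelon form has 1 nonzero rows, and every pivot lies in the first 4 columns, so rank(B) = rank([B|b]) = 1.
The system is consistent.
rank = 1 < 4 unknowns, so there are infinitely many solutions.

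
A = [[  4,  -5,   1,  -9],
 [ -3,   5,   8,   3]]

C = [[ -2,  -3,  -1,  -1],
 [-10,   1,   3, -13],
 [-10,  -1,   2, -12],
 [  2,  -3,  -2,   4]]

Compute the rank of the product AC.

2

First compute AC:
[[ 14,   9,   1,  13],
 [-118,  -3,  28, -146]]
Now row reduce the product.
R2 ← R2 + (59/7)·R1: [0, 510/7, 255/7, -255/7]
2 nonzero rows, so rank(AC) = 2.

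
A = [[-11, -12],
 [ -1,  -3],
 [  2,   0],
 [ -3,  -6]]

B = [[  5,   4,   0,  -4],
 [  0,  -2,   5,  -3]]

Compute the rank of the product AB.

2

First compute AB:
[[-55, -20, -60,  80],
 [ -5,   2, -15,  13],
 [ 10,   8,   0,  -8],
 [-15,   0, -30,  30]]
Now row reduce the product.
R2 ← R2 − (1/11)·R1: [0, 42/11, -105/11, 63/11]
R3 ← R3 + (2/11)·R1: [0, 48/11, -120/11, 72/11]
R4 ← R4 − (3/11)·R1: [0, 60/11, -150/11, 90/11]
R3 ← R3 − (8/7)·R2: [0, 0, 0, 0]
R4 ← R4 − (10/7)·R2: [0, 0, 0, 0]
2 nonzero rows, so rank(AB) = 2.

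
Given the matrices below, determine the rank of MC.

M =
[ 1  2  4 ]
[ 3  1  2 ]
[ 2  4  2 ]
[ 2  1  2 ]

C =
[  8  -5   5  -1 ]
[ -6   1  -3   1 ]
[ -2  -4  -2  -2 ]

3

First compute MC:
[[-12, -19,  -9,  -7],
 [ 14, -22,   8,  -6],
 [-12, -14,  -6,  -2],
 [  6, -17,   3,  -5]]
Now row reduce the product.
R2 ← R2 + (7/6)·R1: [0, -265/6, -5/2, -85/6]
R3 ← R3 − R1: [0, 5, 3, 5]
R4 ← R4 + (1/2)·R1: [0, -53/2, -3/2, -17/2]
R3 ← R3 + (6/53)·R2: [0, 0, 144/53, 180/53]
R4 ← R4 − (3/5)·R2: [0, 0, 0, 0]
3 nonzero rows, so rank(MC) = 3.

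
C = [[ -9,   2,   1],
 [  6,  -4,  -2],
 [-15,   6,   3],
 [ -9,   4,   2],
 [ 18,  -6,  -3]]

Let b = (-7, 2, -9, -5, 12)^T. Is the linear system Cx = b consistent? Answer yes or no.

Row reduce the augmented matrix [C | b].
R2 ← R2 + (2/3)·R1: [0, -8/3, -4/3, -8/3]
R3 ← R3 − (5/3)·R1: [0, 8/3, 4/3, 8/3]
R4 ← R4 − R1: [0, 2, 1, 2]
R5 ← R5 + (2)·R1: [0, -2, -1, -2]
R3 ← R3 + R2: [0, 0, 0, 0]
R4 ← R4 + (3/4)·R2: [0, 0, 0, 0]
R5 ← R5 − (3/4)·R2: [0, 0, 0, 0]
The echelon form has 2 nonzero rows, and every pivot lies in the first 3 columns, so rank(C) = rank([C|b]) = 2.
The system is consistent.

yes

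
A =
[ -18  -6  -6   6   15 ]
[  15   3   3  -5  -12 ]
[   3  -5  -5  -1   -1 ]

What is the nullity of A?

Row reduce to echelon form.
R2 ← R2 + (5/6)·R1: [0, -2, -2, 0, 1/2]
R3 ← R3 + (1/6)·R1: [0, -6, -6, 0, 3/2]
R3 ← R3 − (3)·R2: [0, 0, 0, 0, 0]
2 nonzero rows, so rank(A) = 2.
A has 5 columns; by rank–nullity, nullity = 5 − 2 = 3.

3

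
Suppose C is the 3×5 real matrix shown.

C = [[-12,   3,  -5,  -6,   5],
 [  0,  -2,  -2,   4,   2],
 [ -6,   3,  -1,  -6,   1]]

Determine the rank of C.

2

Row reduce to echelon form.
R3 ← R3 − (1/2)·R1: [0, 3/2, 3/2, -3, -3/2]
R3 ← R3 + (3/4)·R2: [0, 0, 0, 0, 0]
Echelon form has 2 nonzero rows, so rank(C) = 2.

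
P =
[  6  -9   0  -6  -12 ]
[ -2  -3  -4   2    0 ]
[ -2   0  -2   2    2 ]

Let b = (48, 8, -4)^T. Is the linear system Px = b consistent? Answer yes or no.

Row reduce the augmented matrix [P | b].
R2 ← R2 + (1/3)·R1: [0, -6, -4, 0, -4, 24]
R3 ← R3 + (1/3)·R1: [0, -3, -2, 0, -2, 12]
R3 ← R3 − (1/2)·R2: [0, 0, 0, 0, 0, 0]
The echelon form has 2 nonzero rows, and every pivot lies in the first 5 columns, so rank(P) = rank([P|b]) = 2.
The system is consistent.

yes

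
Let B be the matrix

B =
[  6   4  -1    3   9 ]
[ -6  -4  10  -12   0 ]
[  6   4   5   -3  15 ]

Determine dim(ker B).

Row reduce to echelon form.
R2 ← R2 + R1: [0, 0, 9, -9, 9]
R3 ← R3 − R1: [0, 0, 6, -6, 6]
R3 ← R3 − (2/3)·R2: [0, 0, 0, 0, 0]
2 nonzero rows, so rank(B) = 2.
B has 5 columns; by rank–nullity, nullity = 5 − 2 = 3.

3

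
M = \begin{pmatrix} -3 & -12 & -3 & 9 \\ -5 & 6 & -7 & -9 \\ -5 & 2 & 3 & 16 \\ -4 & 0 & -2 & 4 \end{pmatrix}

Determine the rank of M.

Row reduce to echelon form.
R2 ← R2 − (5/3)·R1: [0, 26, -2, -24]
R3 ← R3 − (5/3)·R1: [0, 22, 8, 1]
R4 ← R4 − (4/3)·R1: [0, 16, 2, -8]
R3 ← R3 − (11/13)·R2: [0, 0, 126/13, 277/13]
R4 ← R4 − (8/13)·R2: [0, 0, 42/13, 88/13]
R4 ← R4 − (1/3)·R3: [0, 0, 0, -1/3]
Echelon form has 4 nonzero rows, so rank(M) = 4.

4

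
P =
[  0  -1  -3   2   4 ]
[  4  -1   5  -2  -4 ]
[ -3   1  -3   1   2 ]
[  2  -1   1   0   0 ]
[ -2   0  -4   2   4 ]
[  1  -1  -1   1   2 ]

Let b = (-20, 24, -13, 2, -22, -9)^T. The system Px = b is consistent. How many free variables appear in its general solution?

3

Row reduce the augmented matrix [P | b].
Swap R1 ↔ R2
R3 ← R3 + (3/4)·R1: [0, 1/4, 3/4, -1/2, -1, 5]
R4 ← R4 − (1/2)·R1: [0, -1/2, -3/2, 1, 2, -10]
R5 ← R5 + (1/2)·R1: [0, -1/2, -3/2, 1, 2, -10]
R6 ← R6 − (1/4)·R1: [0, -3/4, -9/4, 3/2, 3, -15]
R3 ← R3 + (1/4)·R2: [0, 0, 0, 0, 0, 0]
R4 ← R4 − (1/2)·R2: [0, 0, 0, 0, 0, 0]
R5 ← R5 − (1/2)·R2: [0, 0, 0, 0, 0, 0]
R6 ← R6 − (3/4)·R2: [0, 0, 0, 0, 0, 0]
The echelon form has 2 nonzero rows, and every pivot lies in the first 5 columns, so rank(P) = rank([P|b]) = 2.
The system is consistent.
Free variables = (unknowns) − (rank) = 5 − 2 = 3.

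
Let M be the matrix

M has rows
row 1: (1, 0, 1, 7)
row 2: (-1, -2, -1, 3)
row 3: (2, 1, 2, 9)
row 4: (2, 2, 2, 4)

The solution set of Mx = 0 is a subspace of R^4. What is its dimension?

2

Row reduce to echelon form.
R2 ← R2 + R1: [0, -2, 0, 10]
R3 ← R3 − (2)·R1: [0, 1, 0, -5]
R4 ← R4 − (2)·R1: [0, 2, 0, -10]
R3 ← R3 + (1/2)·R2: [0, 0, 0, 0]
R4 ← R4 + R2: [0, 0, 0, 0]
2 nonzero rows, so rank(M) = 2.
M has 4 columns; by rank–nullity, nullity = 4 − 2 = 2.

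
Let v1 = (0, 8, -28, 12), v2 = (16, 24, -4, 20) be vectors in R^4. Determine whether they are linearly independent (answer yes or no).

Form the matrix with these vectors as rows and row reduce.
Swap R1 ↔ R2
2 nonzero rows, so the 2 vectors span a space of dimension 2.
Since 2 = 2, the vectors are linearly independent.

yes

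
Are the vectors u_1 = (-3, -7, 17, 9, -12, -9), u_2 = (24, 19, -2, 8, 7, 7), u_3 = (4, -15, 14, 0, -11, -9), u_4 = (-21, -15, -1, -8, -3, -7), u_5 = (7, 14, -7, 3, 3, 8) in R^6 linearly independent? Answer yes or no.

Form the matrix with these vectors as rows and row reduce.
R2 ← R2 + (8)·R1: [0, -37, 134, 80, -89, -65]
R3 ← R3 + (4/3)·R1: [0, -73/3, 110/3, 12, -27, -21]
R4 ← R4 − (7)·R1: [0, 34, -120, -71, 81, 56]
R5 ← R5 + (7/3)·R1: [0, -7/3, 98/3, 24, -25, -13]
R3 ← R3 − (73/111)·R2: [0, 0, -1904/37, -4508/111, 3500/111, 2414/111]
R4 ← R4 + (34/37)·R2: [0, 0, 116/37, 93/37, -29/37, -138/37]
R5 ← R5 − (7/111)·R2: [0, 0, 896/37, 2104/111, -2152/111, -988/111]
R4 ← R4 + (29/476)·R3: [0, 0, 0, 2/51, 58/51, -101/42]
R5 ← R5 + (8/17)·R3: [0, 0, 0, -8/51, -232/51, 4/3]
R5 ← R5 + (4)·R4: [0, 0, 0, 0, 0, -58/7]
5 nonzero rows, so the 5 vectors span a space of dimension 5.
Since 5 = 5, the vectors are linearly independent.

yes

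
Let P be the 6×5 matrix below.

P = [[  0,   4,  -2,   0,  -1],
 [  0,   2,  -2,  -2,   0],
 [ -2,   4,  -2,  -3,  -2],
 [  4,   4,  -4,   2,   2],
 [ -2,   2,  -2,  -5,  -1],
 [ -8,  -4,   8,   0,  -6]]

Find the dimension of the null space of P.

2

Row reduce to echelon form.
Swap R1 ↔ R3
R4 ← R4 + (2)·R1: [0, 12, -8, -4, -2]
R5 ← R5 − R1: [0, -2, 0, -2, 1]
R6 ← R6 − (4)·R1: [0, -20, 16, 12, 2]
R3 ← R3 − (2)·R2: [0, 0, 2, 4, -1]
R4 ← R4 − (6)·R2: [0, 0, 4, 8, -2]
R5 ← R5 + R2: [0, 0, -2, -4, 1]
R6 ← R6 + (10)·R2: [0, 0, -4, -8, 2]
R4 ← R4 − (2)·R3: [0, 0, 0, 0, 0]
R5 ← R5 + R3: [0, 0, 0, 0, 0]
R6 ← R6 + (2)·R3: [0, 0, 0, 0, 0]
3 nonzero rows, so rank(P) = 3.
P has 5 columns; by rank–nullity, nullity = 5 − 3 = 2.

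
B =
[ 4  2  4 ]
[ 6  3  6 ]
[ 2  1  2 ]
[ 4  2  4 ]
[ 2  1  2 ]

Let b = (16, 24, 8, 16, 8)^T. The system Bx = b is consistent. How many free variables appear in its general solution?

Row reduce the augmented matrix [B | b].
R2 ← R2 − (3/2)·R1: [0, 0, 0, 0]
R3 ← R3 − (1/2)·R1: [0, 0, 0, 0]
R4 ← R4 − R1: [0, 0, 0, 0]
R5 ← R5 − (1/2)·R1: [0, 0, 0, 0]
The echelon form has 1 nonzero rows, and every pivot lies in the first 3 columns, so rank(B) = rank([B|b]) = 1.
The system is consistent.
Free variables = (unknowns) − (rank) = 3 − 1 = 2.

2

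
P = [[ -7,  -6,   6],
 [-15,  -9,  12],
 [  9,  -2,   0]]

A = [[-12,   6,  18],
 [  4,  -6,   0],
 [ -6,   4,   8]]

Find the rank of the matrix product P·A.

First compute PA:
[[ 24,  18, -78],
 [ 72,  12, -174],
 [-116,  66, 162]]
Now row reduce the product.
R2 ← R2 − (3)·R1: [0, -42, 60]
R3 ← R3 + (29/6)·R1: [0, 153, -215]
R3 ← R3 + (51/14)·R2: [0, 0, 25/7]
3 nonzero rows, so rank(PA) = 3.

3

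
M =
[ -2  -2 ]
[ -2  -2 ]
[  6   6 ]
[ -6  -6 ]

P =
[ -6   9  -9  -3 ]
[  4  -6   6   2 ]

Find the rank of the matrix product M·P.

First compute MP:
[[  4,  -6,   6,   2],
 [  4,  -6,   6,   2],
 [-12,  18, -18,  -6],
 [ 12, -18,  18,   6]]
Now row reduce the product.
R2 ← R2 − R1: [0, 0, 0, 0]
R3 ← R3 + (3)·R1: [0, 0, 0, 0]
R4 ← R4 − (3)·R1: [0, 0, 0, 0]
1 nonzero row, so rank(MP) = 1.

1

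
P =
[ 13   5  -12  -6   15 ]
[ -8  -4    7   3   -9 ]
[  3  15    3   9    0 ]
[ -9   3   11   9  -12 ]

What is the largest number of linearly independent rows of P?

Row reduce to echelon form.
R2 ← R2 + (8/13)·R1: [0, -12/13, -5/13, -9/13, 3/13]
R3 ← R3 − (3/13)·R1: [0, 180/13, 75/13, 135/13, -45/13]
R4 ← R4 + (9/13)·R1: [0, 84/13, 35/13, 63/13, -21/13]
R3 ← R3 + (15)·R2: [0, 0, 0, 0, 0]
R4 ← R4 + (7)·R2: [0, 0, 0, 0, 0]
Echelon form has 2 nonzero rows, so rank(P) = 2.
The rank gives the maximum number of linearly independent rows: 2.

2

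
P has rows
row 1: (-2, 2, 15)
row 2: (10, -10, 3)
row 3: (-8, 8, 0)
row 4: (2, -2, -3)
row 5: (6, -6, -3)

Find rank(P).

2

Row reduce to echelon form.
R2 ← R2 + (5)·R1: [0, 0, 78]
R3 ← R3 − (4)·R1: [0, 0, -60]
R4 ← R4 + R1: [0, 0, 12]
R5 ← R5 + (3)·R1: [0, 0, 42]
R3 ← R3 + (10/13)·R2: [0, 0, 0]
R4 ← R4 − (2/13)·R2: [0, 0, 0]
R5 ← R5 − (7/13)·R2: [0, 0, 0]
Echelon form has 2 nonzero rows, so rank(P) = 2.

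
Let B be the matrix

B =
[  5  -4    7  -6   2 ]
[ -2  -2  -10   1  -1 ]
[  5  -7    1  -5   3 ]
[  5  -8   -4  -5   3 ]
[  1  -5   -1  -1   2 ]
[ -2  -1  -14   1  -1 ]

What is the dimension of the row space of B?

Row reduce to echelon form.
R2 ← R2 + (2/5)·R1: [0, -18/5, -36/5, -7/5, -1/5]
R3 ← R3 − R1: [0, -3, -6, 1, 1]
R4 ← R4 − R1: [0, -4, -11, 1, 1]
R5 ← R5 − (1/5)·R1: [0, -21/5, -12/5, 1/5, 8/5]
R6 ← R6 + (2/5)·R1: [0, -13/5, -56/5, -7/5, -1/5]
R3 ← R3 − (5/6)·R2: [0, 0, 0, 13/6, 7/6]
R4 ← R4 − (10/9)·R2: [0, 0, -3, 23/9, 11/9]
R5 ← R5 − (7/6)·R2: [0, 0, 6, 11/6, 11/6]
R6 ← R6 − (13/18)·R2: [0, 0, -6, -7/18, -1/18]
Swap R3 ↔ R4
R5 ← R5 + (2)·R3: [0, 0, 0, 125/18, 77/18]
R6 ← R6 − (2)·R3: [0, 0, 0, -11/2, -5/2]
R5 ← R5 − (125/39)·R4: [0, 0, 0, 0, 7/13]
R6 ← R6 + (33/13)·R4: [0, 0, 0, 0, 6/13]
R6 ← R6 − (6/7)·R5: [0, 0, 0, 0, 0]
Echelon form has 5 nonzero rows, so rank(B) = 5.
The row space has dimension equal to the rank: 5.

5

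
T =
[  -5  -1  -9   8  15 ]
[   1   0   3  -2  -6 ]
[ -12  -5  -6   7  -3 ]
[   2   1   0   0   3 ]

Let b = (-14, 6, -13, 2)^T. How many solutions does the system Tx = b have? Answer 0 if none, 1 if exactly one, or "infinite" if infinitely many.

infinite

Row reduce the augmented matrix [T | b].
R2 ← R2 + (1/5)·R1: [0, -1/5, 6/5, -2/5, -3, 16/5]
R3 ← R3 − (12/5)·R1: [0, -13/5, 78/5, -61/5, -39, 103/5]
R4 ← R4 + (2/5)·R1: [0, 3/5, -18/5, 16/5, 9, -18/5]
R3 ← R3 − (13)·R2: [0, 0, 0, -7, 0, -21]
R4 ← R4 + (3)·R2: [0, 0, 0, 2, 0, 6]
R4 ← R4 + (2/7)·R3: [0, 0, 0, 0, 0, 0]
The echelon form has 3 nonzero rows, and every pivot lies in the first 5 columns, so rank(T) = rank([T|b]) = 3.
The system is consistent.
rank = 3 < 5 unknowns, so there are infinitely many solutions.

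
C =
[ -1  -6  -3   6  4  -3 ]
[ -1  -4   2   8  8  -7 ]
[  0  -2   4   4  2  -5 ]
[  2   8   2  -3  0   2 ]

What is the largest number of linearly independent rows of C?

4

Row reduce to echelon form.
R2 ← R2 − R1: [0, 2, 5, 2, 4, -4]
R4 ← R4 + (2)·R1: [0, -4, -4, 9, 8, -4]
R3 ← R3 + R2: [0, 0, 9, 6, 6, -9]
R4 ← R4 + (2)·R2: [0, 0, 6, 13, 16, -12]
R4 ← R4 − (2/3)·R3: [0, 0, 0, 9, 12, -6]
Echelon form has 4 nonzero rows, so rank(C) = 4.
The rank gives the maximum number of linearly independent rows: 4.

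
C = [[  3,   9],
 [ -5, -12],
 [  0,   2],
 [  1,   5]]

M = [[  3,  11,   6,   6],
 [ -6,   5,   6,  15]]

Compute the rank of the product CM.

2

First compute CM:
[[-45,  78,  72, 153],
 [ 57, -115, -102, -210],
 [-12,  10,  12,  30],
 [-27,  36,  36,  81]]
Now row reduce the product.
R2 ← R2 + (19/15)·R1: [0, -81/5, -54/5, -81/5]
R3 ← R3 − (4/15)·R1: [0, -54/5, -36/5, -54/5]
R4 ← R4 − (3/5)·R1: [0, -54/5, -36/5, -54/5]
R3 ← R3 − (2/3)·R2: [0, 0, 0, 0]
R4 ← R4 − (2/3)·R2: [0, 0, 0, 0]
2 nonzero rows, so rank(CM) = 2.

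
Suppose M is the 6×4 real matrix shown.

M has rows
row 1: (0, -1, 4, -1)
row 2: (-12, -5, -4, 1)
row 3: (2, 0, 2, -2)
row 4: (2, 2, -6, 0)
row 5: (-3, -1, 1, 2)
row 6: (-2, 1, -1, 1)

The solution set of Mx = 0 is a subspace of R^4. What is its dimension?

Row reduce to echelon form.
Swap R1 ↔ R2
R3 ← R3 + (1/6)·R1: [0, -5/6, 4/3, -11/6]
R4 ← R4 + (1/6)·R1: [0, 7/6, -20/3, 1/6]
R5 ← R5 − (1/4)·R1: [0, 1/4, 2, 7/4]
R6 ← R6 − (1/6)·R1: [0, 11/6, -1/3, 5/6]
R3 ← R3 − (5/6)·R2: [0, 0, -2, -1]
R4 ← R4 + (7/6)·R2: [0, 0, -2, -1]
R5 ← R5 + (1/4)·R2: [0, 0, 3, 3/2]
R6 ← R6 + (11/6)·R2: [0, 0, 7, -1]
R4 ← R4 − R3: [0, 0, 0, 0]
R5 ← R5 + (3/2)·R3: [0, 0, 0, 0]
R6 ← R6 + (7/2)·R3: [0, 0, 0, -9/2]
Swap R4 ↔ R6
4 nonzero rows, so rank(M) = 4.
M has 4 columns; by rank–nullity, nullity = 4 − 4 = 0.

0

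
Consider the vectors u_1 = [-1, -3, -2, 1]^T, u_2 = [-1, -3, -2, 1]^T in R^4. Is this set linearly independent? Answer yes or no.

no

Form the matrix with these vectors as rows and row reduce.
R2 ← R2 − R1: [0, 0, 0, 0]
1 nonzero row, so the 2 vectors span a space of dimension 1.
Since 1 < 2, the vectors are linearly dependent.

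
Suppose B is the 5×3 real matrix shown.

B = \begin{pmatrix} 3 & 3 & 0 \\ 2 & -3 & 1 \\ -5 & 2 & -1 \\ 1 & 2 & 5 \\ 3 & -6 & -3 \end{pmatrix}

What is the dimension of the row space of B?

Row reduce to echelon form.
R2 ← R2 − (2/3)·R1: [0, -5, 1]
R3 ← R3 + (5/3)·R1: [0, 7, -1]
R4 ← R4 − (1/3)·R1: [0, 1, 5]
R5 ← R5 − R1: [0, -9, -3]
R3 ← R3 + (7/5)·R2: [0, 0, 2/5]
R4 ← R4 + (1/5)·R2: [0, 0, 26/5]
R5 ← R5 − (9/5)·R2: [0, 0, -24/5]
R4 ← R4 − (13)·R3: [0, 0, 0]
R5 ← R5 + (12)·R3: [0, 0, 0]
Echelon form has 3 nonzero rows, so rank(B) = 3.
The row space has dimension equal to the rank: 3.

3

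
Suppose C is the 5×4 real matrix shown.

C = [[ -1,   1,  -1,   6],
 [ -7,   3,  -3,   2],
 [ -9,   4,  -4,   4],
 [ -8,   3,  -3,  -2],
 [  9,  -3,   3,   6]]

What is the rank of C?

Row reduce to echelon form.
R2 ← R2 − (7)·R1: [0, -4, 4, -40]
R3 ← R3 − (9)·R1: [0, -5, 5, -50]
R4 ← R4 − (8)·R1: [0, -5, 5, -50]
R5 ← R5 + (9)·R1: [0, 6, -6, 60]
R3 ← R3 − (5/4)·R2: [0, 0, 0, 0]
R4 ← R4 − (5/4)·R2: [0, 0, 0, 0]
R5 ← R5 + (3/2)·R2: [0, 0, 0, 0]
Echelon form has 2 nonzero rows, so rank(C) = 2.

2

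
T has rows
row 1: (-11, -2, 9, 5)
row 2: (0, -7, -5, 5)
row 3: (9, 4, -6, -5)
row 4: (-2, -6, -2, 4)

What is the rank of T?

Row reduce to echelon form.
R3 ← R3 + (9/11)·R1: [0, 26/11, 15/11, -10/11]
R4 ← R4 − (2/11)·R1: [0, -62/11, -40/11, 34/11]
R3 ← R3 + (26/77)·R2: [0, 0, -25/77, 60/77]
R4 ← R4 − (62/77)·R2: [0, 0, 30/77, -72/77]
R4 ← R4 + (6/5)·R3: [0, 0, 0, 0]
Echelon form has 3 nonzero rows, so rank(T) = 3.

3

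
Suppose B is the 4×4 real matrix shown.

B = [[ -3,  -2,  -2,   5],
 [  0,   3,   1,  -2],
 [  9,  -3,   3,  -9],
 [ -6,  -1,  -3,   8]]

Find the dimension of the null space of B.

Row reduce to echelon form.
R3 ← R3 + (3)·R1: [0, -9, -3, 6]
R4 ← R4 − (2)·R1: [0, 3, 1, -2]
R3 ← R3 + (3)·R2: [0, 0, 0, 0]
R4 ← R4 − R2: [0, 0, 0, 0]
2 nonzero rows, so rank(B) = 2.
B has 4 columns; by rank–nullity, nullity = 4 − 2 = 2.

2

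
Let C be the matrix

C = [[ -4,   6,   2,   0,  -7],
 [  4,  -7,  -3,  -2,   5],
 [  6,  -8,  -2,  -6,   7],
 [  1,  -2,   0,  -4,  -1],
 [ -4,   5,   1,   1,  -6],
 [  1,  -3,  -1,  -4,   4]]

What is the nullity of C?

0

Row reduce to echelon form.
R2 ← R2 + R1: [0, -1, -1, -2, -2]
R3 ← R3 + (3/2)·R1: [0, 1, 1, -6, -7/2]
R4 ← R4 + (1/4)·R1: [0, -1/2, 1/2, -4, -11/4]
R5 ← R5 − R1: [0, -1, -1, 1, 1]
R6 ← R6 + (1/4)·R1: [0, -3/2, -1/2, -4, 9/4]
R3 ← R3 + R2: [0, 0, 0, -8, -11/2]
R4 ← R4 − (1/2)·R2: [0, 0, 1, -3, -7/4]
R5 ← R5 − R2: [0, 0, 0, 3, 3]
R6 ← R6 − (3/2)·R2: [0, 0, 1, -1, 21/4]
Swap R3 ↔ R4
R6 ← R6 − R3: [0, 0, 0, 2, 7]
R5 ← R5 + (3/8)·R4: [0, 0, 0, 0, 15/16]
R6 ← R6 + (1/4)·R4: [0, 0, 0, 0, 45/8]
R6 ← R6 − (6)·R5: [0, 0, 0, 0, 0]
5 nonzero rows, so rank(C) = 5.
C has 5 columns; by rank–nullity, nullity = 5 − 5 = 0.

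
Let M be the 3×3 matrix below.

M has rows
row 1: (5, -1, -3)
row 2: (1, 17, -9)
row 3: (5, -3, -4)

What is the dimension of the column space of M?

3

Row reduce to echelon form.
R2 ← R2 − (1/5)·R1: [0, 86/5, -42/5]
R3 ← R3 − R1: [0, -2, -1]
R3 ← R3 + (5/43)·R2: [0, 0, -85/43]
Echelon form has 3 nonzero rows, so rank(M) = 3.
The column space has dimension equal to the rank: 3.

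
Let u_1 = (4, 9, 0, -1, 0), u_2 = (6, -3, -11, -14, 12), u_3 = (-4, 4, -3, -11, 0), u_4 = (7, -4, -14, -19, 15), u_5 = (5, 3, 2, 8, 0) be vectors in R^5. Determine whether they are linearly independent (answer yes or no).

Form the matrix with these vectors as rows and row reduce.
R2 ← R2 − (3/2)·R1: [0, -33/2, -11, -25/2, 12]
R3 ← R3 + R1: [0, 13, -3, -12, 0]
R4 ← R4 − (7/4)·R1: [0, -79/4, -14, -69/4, 15]
R5 ← R5 − (5/4)·R1: [0, -33/4, 2, 37/4, 0]
R3 ← R3 + (26/33)·R2: [0, 0, -35/3, -721/33, 104/11]
R4 ← R4 − (79/66)·R2: [0, 0, -5/6, -151/66, 7/11]
R5 ← R5 − (1/2)·R2: [0, 0, 15/2, 31/2, -6]
R4 ← R4 − (1/14)·R3: [0, 0, 0, -8/11, -3/77]
R5 ← R5 + (9/14)·R3: [0, 0, 0, 16/11, 6/77]
R5 ← R5 + (2)·R4: [0, 0, 0, 0, 0]
4 nonzero rows, so the 5 vectors span a space of dimension 4.
Since 4 < 5, the vectors are linearly dependent.

no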